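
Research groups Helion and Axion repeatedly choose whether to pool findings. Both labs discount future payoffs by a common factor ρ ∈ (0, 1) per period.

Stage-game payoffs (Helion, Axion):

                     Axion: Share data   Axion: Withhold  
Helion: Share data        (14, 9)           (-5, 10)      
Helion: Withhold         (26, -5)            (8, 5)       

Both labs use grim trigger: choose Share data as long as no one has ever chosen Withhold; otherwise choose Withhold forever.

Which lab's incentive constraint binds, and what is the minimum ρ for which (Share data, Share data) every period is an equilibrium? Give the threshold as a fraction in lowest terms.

Helion; ρ ≥ 2/3

For Helion: deviation gain 26−14 = 12, per-period punishment loss 14−8 = 6. IC gives ρ ≥ 12/18 = 2/3.
For Axion: gain 1, loss 4 per period, so ρ ≥ 1/5.
The tighter constraint is Helion's, so cooperation needs ρ ≥ 2/3.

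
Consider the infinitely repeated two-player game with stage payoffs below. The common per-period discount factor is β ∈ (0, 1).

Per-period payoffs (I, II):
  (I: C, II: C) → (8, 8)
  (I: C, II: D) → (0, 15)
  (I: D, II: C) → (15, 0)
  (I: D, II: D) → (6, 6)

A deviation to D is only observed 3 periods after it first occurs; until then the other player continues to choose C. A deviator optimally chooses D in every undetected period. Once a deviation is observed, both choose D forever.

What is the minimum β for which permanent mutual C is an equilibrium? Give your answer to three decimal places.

0.920

Deviating for the 3 undetected periods gains 15−8 = 7 per period over cooperation, then loses 8−6 = 2 per period forever once punishment starts.
Gain: 7(1 + β + … + β^2); loss: 2·β^3/(1−β).
No profitable deviation ⇔ 7(1−β^3) ≤ 2·β^3, i.e. β^3 ≥ 7/(7+2) = 7/9.
Hence β ≥ (7/9)^(1/3) ≈ 0.920.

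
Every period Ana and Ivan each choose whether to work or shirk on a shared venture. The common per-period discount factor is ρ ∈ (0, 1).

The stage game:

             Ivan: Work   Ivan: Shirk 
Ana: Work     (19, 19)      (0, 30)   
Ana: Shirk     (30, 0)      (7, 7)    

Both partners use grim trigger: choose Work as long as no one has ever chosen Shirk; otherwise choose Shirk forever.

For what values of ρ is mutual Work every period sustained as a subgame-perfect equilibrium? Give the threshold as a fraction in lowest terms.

11/23

19/(1−ρ) ≥ 30 + 7ρ/(1−ρ)
19 ≥ 30 − 23ρ
ρ ≥ 11/23.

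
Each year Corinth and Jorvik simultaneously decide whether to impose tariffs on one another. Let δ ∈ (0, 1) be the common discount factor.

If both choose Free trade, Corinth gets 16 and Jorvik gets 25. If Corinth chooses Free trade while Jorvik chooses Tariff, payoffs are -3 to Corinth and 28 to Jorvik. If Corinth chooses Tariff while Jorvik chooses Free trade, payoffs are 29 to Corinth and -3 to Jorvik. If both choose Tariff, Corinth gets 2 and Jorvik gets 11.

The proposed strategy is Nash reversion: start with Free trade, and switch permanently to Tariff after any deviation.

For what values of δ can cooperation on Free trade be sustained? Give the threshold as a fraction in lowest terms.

Corinth's threshold: (29−16)/(29−2) = 13/27.
Jorvik's threshold: (28−25)/(28−11) = 3/17.
13/27 > 3/17, so Corinth binds and δ* = 13/27.

13/27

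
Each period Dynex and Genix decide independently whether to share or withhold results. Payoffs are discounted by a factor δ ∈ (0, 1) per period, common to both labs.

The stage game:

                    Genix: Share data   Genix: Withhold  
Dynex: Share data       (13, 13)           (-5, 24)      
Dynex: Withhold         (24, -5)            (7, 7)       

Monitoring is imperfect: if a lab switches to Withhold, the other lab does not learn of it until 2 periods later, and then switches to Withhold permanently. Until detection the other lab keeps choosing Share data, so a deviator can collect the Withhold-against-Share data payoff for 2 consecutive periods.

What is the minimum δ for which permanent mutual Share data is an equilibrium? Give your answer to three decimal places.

A deviator earns 24 for 2 periods, then 7 forever; cooperating earns 13 forever. Multiplying the IC by (1−δ):
13 ≥ 24(1−δ^2) + 7δ^2, so 17·δ^2 ≥ 11 and δ^2 ≥ 11/17.
δ ≥ (11/17)^(1/2) ≈ 0.804.

0.804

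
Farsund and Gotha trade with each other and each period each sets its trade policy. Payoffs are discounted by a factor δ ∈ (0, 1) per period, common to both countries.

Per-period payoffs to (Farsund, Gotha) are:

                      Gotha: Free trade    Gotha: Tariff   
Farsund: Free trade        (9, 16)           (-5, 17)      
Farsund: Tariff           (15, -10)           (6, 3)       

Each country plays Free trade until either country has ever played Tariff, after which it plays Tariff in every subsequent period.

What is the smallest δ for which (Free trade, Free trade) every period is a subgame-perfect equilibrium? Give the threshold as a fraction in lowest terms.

2/3

For Farsund: deviation gain 15−9 = 6, per-period punishment loss 9−6 = 3. IC gives δ ≥ 6/9 = 2/3.
For Gotha: gain 1, loss 13 per period, so δ ≥ 1/14.
The tighter constraint is Farsund's, so cooperation needs δ ≥ 2/3.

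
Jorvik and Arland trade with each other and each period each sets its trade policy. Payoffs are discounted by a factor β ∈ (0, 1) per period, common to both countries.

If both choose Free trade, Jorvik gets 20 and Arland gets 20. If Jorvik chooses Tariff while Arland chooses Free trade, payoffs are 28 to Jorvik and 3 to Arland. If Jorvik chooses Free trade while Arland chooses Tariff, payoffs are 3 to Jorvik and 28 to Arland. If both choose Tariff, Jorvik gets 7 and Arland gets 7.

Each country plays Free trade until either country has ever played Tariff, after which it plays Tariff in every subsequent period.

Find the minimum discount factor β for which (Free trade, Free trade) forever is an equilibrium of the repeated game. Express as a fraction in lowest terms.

8/21

20/(1−β) ≥ 28 + 7β/(1−β)
20 ≥ 28 − 21β
β ≥ 8/21.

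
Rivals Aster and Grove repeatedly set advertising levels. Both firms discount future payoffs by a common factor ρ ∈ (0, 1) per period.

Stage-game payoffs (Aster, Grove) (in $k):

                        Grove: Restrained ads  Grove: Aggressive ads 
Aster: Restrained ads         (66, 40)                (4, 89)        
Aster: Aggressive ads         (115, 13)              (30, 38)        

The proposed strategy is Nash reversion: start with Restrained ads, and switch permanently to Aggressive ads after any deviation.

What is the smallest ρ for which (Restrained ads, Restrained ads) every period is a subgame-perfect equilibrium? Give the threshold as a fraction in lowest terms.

49/51

For Aster: deviation gain 115−66 = 49, per-period punishment loss 66−30 = 36. IC gives ρ ≥ 49/85.
For Grove: gain 49, loss 2 per period, so ρ ≥ 49/51.
The tighter constraint is Grove's, so cooperation needs ρ ≥ 49/51.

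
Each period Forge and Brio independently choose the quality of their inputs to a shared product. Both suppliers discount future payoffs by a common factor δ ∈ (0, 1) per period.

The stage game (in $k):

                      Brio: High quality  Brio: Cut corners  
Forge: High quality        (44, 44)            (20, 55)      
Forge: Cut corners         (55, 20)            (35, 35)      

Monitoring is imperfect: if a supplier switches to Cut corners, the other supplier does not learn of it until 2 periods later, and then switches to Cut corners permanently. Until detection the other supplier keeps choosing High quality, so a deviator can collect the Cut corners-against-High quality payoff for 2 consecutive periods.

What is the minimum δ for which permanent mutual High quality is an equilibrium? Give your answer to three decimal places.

Deviating for the 2 undetected periods gains 55−44 = 11 per period over cooperation, then loses 44−35 = 9 per period forever once punishment starts.
Gain: 11(1 + δ + … + δ^1); loss: 9·δ^2/(1−δ).
No profitable deviation ⇔ 11(1−δ^2) ≤ 9·δ^2, i.e. δ^2 ≥ 11/(11+9) = 11/20.
Hence δ ≥ (11/20)^(1/2) ≈ 0.742.

0.742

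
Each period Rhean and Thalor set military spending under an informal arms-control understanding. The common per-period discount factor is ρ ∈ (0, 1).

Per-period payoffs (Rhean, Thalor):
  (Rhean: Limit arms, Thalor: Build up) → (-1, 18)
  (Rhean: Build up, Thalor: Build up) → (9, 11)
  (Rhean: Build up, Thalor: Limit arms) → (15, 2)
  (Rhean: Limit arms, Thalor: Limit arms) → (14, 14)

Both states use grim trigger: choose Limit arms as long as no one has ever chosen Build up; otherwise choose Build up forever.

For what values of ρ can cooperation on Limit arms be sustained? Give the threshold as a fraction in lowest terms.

For Rhean: deviation gain 15−14 = 1, per-period punishment loss 14−9 = 5. IC gives ρ ≥ 1/6.
For Thalor: gain 4, loss 3 per period, so ρ ≥ 4/7.
The tighter constraint is Thalor's, so cooperation needs ρ ≥ 4/7.

4/7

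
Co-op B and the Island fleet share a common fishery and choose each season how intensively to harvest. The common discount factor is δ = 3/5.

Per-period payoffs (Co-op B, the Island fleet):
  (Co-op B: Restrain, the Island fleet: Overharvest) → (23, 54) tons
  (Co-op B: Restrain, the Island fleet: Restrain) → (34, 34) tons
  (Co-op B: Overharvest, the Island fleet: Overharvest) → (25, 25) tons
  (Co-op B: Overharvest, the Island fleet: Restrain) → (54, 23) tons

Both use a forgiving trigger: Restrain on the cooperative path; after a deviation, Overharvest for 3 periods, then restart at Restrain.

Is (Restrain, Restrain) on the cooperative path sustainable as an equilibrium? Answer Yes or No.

No

IC: δ+…+δ^3 ≥ (54−34)/(34−25) = 20/9.
At δ = 3/5: partial sum = 1.1760 < 2.2222. Cooperation not sustainable.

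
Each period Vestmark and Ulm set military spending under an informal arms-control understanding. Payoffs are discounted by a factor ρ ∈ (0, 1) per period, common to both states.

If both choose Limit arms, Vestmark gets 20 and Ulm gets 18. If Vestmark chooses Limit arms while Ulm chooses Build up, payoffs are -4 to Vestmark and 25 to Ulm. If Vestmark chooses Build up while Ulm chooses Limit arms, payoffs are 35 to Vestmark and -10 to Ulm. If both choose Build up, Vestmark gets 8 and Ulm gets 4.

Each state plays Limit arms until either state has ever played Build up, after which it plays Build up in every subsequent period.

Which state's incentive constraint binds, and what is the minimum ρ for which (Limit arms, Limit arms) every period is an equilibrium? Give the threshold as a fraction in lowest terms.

Vestmark's threshold: (35−20)/(35−8) = 5/9.
Ulm's threshold: (25−18)/(25−4) = 1/3.
5/9 > 1/3, so Vestmark binds and ρ* = 5/9.

Vestmark; ρ ≥ 5/9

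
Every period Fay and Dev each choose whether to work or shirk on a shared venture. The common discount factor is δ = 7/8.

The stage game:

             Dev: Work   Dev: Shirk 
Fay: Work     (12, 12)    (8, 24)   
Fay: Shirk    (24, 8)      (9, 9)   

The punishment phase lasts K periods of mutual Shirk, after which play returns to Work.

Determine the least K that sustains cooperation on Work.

7

Need Σ_{k=1}^{K} δ^k ≥ (24−12)/(12−9) = 4.0000 at δ = 7/8.
At K = 6 the sum is 3.8584 < 4.0000; at K = 7 it is 4.2511 ≥ 4.0000.
So the minimum punishment length is K = 7.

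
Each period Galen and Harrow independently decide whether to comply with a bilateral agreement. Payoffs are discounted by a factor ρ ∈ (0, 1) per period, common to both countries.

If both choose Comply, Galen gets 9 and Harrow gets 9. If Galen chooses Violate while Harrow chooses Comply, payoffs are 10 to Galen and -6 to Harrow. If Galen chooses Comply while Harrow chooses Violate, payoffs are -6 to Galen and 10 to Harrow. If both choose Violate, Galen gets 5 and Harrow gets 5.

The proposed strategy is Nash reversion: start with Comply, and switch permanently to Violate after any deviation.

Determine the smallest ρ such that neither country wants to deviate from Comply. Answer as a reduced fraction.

1/5

One-period gain from deviating is 10 − 9 = 1. The loss is 9 − 5 = 4 in every subsequent period, with present value 4·ρ/(1−ρ).
Deviation is unprofitable when 4·ρ/(1−ρ) ≥ 1, i.e. ρ/(1−ρ) ≥ 1/4.
Equivalently ρ ≥ 1/(1+4) = 1/5.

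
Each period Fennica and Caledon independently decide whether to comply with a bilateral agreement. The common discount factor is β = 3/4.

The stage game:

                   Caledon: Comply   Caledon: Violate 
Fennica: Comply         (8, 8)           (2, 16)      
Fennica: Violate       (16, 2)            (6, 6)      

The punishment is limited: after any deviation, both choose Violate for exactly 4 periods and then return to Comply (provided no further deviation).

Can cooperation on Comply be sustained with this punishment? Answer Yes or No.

A one-shot deviation gives 16 now, then 6 for 4 periods, then back to 8.
Gain from deviating: (16−8) today; loss: (8−6) in each of the next 4 periods.
No-deviation condition: (8−6)(β+…+β^4) ≥ 16−8, i.e. β+…+β^4 ≥ 4.
At β = 3/4: β+…+β^4 = 2.0508 < 4.0000.
So cooperation is not sustainable.

No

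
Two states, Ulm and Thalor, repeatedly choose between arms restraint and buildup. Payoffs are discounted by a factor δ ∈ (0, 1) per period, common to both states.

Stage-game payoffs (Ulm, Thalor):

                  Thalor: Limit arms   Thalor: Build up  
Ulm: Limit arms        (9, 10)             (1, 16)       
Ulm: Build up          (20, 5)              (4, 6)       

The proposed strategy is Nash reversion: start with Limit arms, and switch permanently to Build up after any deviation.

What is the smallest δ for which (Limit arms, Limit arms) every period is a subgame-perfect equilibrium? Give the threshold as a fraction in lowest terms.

11/16

Ulm's threshold: (20−9)/(20−4) = 11/16.
Thalor's threshold: (16−10)/(16−6) = 3/5.
11/16 > 3/5, so Ulm binds and δ* = 11/16.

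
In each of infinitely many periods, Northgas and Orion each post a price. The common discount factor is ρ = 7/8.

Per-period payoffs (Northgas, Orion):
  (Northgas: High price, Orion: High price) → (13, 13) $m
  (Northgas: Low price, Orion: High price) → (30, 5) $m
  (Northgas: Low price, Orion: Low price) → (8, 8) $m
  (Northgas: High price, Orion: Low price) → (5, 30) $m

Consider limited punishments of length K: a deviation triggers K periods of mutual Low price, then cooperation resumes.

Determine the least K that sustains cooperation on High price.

No profitable deviation requires (13−8)(ρ+…+ρ^K) ≥ 30−13, i.e. ρ+…+ρ^K ≥ 17/5 ≈ 3.4000.
With ρ = 7/8, the partial sums are K=1: 0.8750, K=2: 1.6406, K=3: 2.3105, K=4: 2.8967, K=5: 3.4096.
K = 5 is the first length at which the sum reaches 3.4000.

5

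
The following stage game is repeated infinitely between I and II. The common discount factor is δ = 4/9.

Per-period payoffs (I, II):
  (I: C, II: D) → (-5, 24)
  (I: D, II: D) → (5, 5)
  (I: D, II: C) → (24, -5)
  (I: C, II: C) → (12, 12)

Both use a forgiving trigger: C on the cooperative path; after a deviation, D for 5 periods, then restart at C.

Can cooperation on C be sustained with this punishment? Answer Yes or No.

IC: δ+…+δ^5 ≥ (24−12)/(12−5) = 12/7.
At δ = 4/9: partial sum = 0.7861 < 1.7143. Cooperation not sustainable.

No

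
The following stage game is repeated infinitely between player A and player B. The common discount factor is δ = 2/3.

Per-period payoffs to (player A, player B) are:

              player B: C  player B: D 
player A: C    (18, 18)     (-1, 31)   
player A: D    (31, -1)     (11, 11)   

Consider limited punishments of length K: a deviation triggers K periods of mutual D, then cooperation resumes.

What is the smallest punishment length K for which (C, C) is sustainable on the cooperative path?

7

Need Σ_{k=1}^{K} δ^k ≥ (31−18)/(18−11) = 1.8571 at δ = 2/3.
At K = 6 the sum is 1.8244 < 1.8571; at K = 7 it is 1.8829 ≥ 1.8571.
So the minimum punishment length is K = 7.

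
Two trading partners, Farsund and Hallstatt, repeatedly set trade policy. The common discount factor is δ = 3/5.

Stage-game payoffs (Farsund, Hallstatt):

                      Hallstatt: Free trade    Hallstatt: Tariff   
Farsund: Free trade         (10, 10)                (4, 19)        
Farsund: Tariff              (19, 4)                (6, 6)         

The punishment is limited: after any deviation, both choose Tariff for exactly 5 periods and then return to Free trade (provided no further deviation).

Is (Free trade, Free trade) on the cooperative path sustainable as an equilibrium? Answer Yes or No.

Comparing payoff streams over the 6 periods until play realigns: cooperate → 10(1+δ+…+δ^5); deviate → 19 + 6(δ+…+δ^5).
Cooperation is sustained iff (10−6)(δ+…+δ^5) ≥ 19−10.
δ+…+δ^5 = 3/5·(1−(3/5)^5)/(1−3/5) = 1.3834, and (19−10)/(10−6) = 2.2500.
1.3834 < 2.2500, so cooperation is not sustainable.

No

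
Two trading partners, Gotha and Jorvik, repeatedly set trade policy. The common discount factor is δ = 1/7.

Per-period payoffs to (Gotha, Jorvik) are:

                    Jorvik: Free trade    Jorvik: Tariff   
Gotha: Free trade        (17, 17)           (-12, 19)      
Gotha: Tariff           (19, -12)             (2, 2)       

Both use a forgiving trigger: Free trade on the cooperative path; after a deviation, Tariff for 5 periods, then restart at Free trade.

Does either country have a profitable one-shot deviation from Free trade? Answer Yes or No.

No

A one-shot deviation gives 19 now, then 2 for 5 periods, then back to 17.
Gain from deviating: (19−17) today; loss: (17−2) in each of the next 5 periods.
No-deviation condition: (17−2)(δ+…+δ^5) ≥ 19−17, i.e. δ+…+δ^5 ≥ 2/15.
At δ = 1/7: δ+…+δ^5 = 0.1667 ≥ 0.1333.
So cooperation is sustainable.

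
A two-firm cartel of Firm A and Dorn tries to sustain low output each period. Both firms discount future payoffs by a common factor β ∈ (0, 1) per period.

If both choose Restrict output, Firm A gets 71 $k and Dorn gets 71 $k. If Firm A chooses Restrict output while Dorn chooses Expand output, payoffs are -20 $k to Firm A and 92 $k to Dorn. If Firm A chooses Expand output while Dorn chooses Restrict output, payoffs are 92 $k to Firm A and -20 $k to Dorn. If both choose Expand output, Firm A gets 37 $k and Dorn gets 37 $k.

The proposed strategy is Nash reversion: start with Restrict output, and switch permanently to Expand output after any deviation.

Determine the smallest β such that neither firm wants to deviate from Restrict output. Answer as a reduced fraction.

21/55

Cooperation forever yields 71 each period: 71/(1−β).
Deviating yields 92 once, then 37 forever: 92 + 37β/(1−β).
No profitable deviation requires 71/(1−β) ≥ 92 + 37β/(1−β).
Multiplying by (1−β): 71 ≥ 92(1−β) + 37β = 92 − 55β.
So 55β ≥ 21, i.e. β ≥ 21/55.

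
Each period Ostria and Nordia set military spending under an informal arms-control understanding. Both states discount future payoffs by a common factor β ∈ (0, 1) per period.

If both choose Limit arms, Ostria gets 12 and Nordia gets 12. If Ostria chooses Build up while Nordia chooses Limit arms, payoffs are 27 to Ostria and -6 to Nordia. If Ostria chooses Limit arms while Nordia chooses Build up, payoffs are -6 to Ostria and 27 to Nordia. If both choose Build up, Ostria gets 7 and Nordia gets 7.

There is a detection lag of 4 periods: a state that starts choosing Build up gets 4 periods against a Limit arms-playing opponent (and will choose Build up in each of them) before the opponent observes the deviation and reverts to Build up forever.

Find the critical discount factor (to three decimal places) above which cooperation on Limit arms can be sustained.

The best deviation is to choose Build up for all 4 undetected periods, earning 27 each, then 7 forever once detected.
Deviation value: 27(1−β^4)/(1−β) + 7β^4/(1−β); cooperation value: 12/(1−β).
IC: 12 ≥ 27(1−β^4) + 7β^4 = 27 − 20β^4.
So β^4 ≥ 15/20 = 3/4, giving β ≥ (3/4)^(1/4) ≈ 0.931.

0.931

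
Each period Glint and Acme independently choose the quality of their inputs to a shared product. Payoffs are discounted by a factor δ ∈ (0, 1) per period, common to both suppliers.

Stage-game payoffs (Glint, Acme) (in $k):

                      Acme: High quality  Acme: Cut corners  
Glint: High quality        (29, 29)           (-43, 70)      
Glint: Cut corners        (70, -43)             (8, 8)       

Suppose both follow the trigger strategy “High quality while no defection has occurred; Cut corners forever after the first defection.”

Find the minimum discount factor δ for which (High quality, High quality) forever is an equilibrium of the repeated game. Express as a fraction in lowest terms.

41/62

Under grim trigger the critical discount factor is (T−C)/(T−P) with T = 70, C = 29, P = 8.
δ* = (70−29)/(70−8) = 41/62.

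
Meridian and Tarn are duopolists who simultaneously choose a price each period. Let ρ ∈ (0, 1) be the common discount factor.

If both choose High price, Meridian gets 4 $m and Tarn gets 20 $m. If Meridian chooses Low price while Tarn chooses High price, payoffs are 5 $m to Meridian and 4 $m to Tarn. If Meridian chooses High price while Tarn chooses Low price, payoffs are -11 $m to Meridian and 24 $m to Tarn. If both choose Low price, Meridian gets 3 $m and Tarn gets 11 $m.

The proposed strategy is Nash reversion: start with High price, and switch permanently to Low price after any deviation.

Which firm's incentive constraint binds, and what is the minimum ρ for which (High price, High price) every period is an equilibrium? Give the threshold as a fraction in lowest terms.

Meridian; ρ ≥ 1/2

Meridian's threshold: (5−4)/(5−3) = 1/2.
Tarn's threshold: (24−20)/(24−11) = 4/13.
1/2 > 4/13, so Meridian binds and ρ* = 1/2.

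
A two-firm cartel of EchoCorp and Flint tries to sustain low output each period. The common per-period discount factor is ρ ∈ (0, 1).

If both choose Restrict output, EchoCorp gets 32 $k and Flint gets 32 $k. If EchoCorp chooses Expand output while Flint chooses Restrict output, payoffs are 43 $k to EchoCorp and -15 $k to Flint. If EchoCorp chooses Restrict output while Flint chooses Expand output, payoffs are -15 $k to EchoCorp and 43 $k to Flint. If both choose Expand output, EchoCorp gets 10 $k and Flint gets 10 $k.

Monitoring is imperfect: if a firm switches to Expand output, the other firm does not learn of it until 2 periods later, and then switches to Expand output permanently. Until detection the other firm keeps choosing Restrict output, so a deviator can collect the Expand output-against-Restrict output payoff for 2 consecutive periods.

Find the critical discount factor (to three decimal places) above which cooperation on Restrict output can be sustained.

Deviating for the 2 undetected periods gains 43−32 = 11 per period over cooperation, then loses 32−10 = 22 per period forever once punishment starts.
Gain: 11(1 + ρ + … + ρ^1); loss: 22·ρ^2/(1−ρ).
No profitable deviation ⇔ 11(1−ρ^2) ≤ 22·ρ^2, i.e. ρ^2 ≥ 11/(11+22) = 1/3.
Hence ρ ≥ (1/3)^(1/2) ≈ 0.577.

0.577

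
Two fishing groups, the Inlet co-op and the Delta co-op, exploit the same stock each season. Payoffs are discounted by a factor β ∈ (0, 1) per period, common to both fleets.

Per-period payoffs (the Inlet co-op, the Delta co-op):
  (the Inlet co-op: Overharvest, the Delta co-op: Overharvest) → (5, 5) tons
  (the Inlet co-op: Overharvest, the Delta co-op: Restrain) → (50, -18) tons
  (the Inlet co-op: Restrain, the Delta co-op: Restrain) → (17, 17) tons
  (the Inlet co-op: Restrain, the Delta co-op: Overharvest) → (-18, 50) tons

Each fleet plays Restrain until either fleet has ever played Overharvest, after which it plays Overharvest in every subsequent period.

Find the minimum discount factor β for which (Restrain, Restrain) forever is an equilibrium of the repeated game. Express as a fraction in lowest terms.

11/15

17/(1−β) ≥ 50 + 5β/(1−β)
17 ≥ 50 − 45β
β ≥ 33/45 = 11/15.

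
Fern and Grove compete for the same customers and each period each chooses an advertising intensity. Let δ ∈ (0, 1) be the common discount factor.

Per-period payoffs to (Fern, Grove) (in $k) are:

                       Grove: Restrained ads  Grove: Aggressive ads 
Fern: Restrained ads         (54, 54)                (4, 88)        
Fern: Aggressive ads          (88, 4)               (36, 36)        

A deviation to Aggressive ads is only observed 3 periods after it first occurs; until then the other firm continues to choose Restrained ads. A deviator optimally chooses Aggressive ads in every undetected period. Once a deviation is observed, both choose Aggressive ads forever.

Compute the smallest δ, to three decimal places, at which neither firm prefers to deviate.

0.868

The best deviation is to choose Aggressive ads for all 3 undetected periods, earning 88 each, then 36 forever once detected.
Deviation value: 88(1−δ^3)/(1−δ) + 36δ^3/(1−δ); cooperation value: 54/(1−δ).
IC: 54 ≥ 88(1−δ^3) + 36δ^3 = 88 − 52δ^3.
So δ^3 ≥ 34/52 = 17/26, giving δ ≥ (17/26)^(1/3) ≈ 0.868.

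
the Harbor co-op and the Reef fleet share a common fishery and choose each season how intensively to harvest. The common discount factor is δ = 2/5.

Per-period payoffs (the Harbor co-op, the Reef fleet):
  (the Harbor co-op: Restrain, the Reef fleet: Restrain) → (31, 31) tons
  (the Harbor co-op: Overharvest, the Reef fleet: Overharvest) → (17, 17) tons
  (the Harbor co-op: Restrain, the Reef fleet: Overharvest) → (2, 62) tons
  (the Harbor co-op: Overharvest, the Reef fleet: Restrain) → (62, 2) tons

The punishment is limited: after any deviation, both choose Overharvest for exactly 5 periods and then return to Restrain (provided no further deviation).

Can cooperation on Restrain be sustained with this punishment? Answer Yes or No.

IC: δ+…+δ^5 ≥ (62−31)/(31−17) = 31/14.
At δ = 2/5: partial sum = 0.6598 < 2.2143. Cooperation not sustainable.

No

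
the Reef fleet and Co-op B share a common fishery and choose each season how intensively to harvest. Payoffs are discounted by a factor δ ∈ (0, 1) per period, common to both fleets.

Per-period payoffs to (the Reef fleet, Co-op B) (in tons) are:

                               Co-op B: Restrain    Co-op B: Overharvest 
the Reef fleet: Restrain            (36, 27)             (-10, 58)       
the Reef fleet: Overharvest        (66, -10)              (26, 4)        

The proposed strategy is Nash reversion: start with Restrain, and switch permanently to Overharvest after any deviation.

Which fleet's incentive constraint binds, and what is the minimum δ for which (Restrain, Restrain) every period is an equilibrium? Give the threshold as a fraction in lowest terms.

the Reef fleet; δ ≥ 3/4

the Reef fleet's threshold: (66−36)/(66−26) = 3/4.
Co-op B's threshold: (58−27)/(58−4) = 31/54.
3/4 > 31/54, so the Reef fleet binds and δ* = 3/4.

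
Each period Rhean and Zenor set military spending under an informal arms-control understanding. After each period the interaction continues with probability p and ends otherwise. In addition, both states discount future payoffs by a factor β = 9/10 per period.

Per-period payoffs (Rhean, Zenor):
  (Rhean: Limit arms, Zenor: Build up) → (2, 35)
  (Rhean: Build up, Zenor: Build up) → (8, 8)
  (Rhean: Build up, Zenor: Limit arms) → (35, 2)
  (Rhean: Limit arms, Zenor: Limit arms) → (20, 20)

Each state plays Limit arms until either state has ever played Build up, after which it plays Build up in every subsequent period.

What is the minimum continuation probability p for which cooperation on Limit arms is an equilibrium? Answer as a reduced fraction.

Expected continuation weight on next period's payoff is β·p = 9/10·p, which plays the role of the discount factor.
Cooperation requires 9/10·p ≥ (35−20)/(35−8) = 5/9, hence p ≥ 50/81.

50/81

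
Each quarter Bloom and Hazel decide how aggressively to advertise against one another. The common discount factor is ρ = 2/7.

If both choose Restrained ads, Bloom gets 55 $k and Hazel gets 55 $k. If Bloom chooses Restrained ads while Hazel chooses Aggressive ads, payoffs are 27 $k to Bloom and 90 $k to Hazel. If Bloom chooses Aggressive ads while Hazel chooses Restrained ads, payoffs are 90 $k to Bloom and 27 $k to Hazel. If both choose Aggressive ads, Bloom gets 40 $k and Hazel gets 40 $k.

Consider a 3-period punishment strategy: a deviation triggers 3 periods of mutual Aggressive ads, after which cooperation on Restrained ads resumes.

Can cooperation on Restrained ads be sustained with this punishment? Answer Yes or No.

IC: ρ+…+ρ^3 ≥ (90−55)/(55−40) = 7/3.
At ρ = 2/7: partial sum = 0.3907 < 2.3333. Cooperation not sustainable.

No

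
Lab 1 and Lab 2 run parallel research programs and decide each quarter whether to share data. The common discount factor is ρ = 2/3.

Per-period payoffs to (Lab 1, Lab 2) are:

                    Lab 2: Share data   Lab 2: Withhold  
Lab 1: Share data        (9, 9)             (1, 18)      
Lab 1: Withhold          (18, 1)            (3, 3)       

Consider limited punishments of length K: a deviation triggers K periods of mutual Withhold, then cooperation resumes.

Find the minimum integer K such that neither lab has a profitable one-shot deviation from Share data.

IC: ρ(1−ρ^K)/(1−ρ) ≥ (18−9)/(9−3) = 3/2.
With ρ = 2/3: need 1 − ρ^K ≥ 3/2·(1−2/3)/(2/3), i.e. ρ^K ≤ 0.2500.
Since (2/3)^3 = 0.2963 and (2/3)^4 = 0.1975, the smallest such K is 4.

4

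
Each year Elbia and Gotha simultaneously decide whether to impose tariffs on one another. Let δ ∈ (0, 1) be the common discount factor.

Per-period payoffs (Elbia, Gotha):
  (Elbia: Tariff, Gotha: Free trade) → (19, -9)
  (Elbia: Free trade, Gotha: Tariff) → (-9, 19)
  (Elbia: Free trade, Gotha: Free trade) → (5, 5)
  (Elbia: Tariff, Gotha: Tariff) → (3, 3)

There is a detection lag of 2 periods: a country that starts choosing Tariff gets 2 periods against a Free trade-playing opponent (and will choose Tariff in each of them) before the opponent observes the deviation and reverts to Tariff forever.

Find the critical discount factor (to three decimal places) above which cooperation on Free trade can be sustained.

The best deviation is to choose Tariff for all 2 undetected periods, earning 19 each, then 3 forever once detected.
Deviation value: 19(1−δ^2)/(1−δ) + 3δ^2/(1−δ); cooperation value: 5/(1−δ).
IC: 5 ≥ 19(1−δ^2) + 3δ^2 = 19 − 16δ^2.
So δ^2 ≥ 14/16 = 7/8, giving δ ≥ (7/8)^(1/2) ≈ 0.935.

0.935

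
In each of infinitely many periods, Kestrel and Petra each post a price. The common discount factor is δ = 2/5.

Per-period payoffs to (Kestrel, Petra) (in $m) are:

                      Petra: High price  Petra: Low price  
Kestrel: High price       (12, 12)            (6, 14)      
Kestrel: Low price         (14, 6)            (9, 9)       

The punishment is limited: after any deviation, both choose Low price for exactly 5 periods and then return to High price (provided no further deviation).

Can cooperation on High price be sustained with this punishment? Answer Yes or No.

No

A one-shot deviation gives 14 now, then 9 for 5 periods, then back to 12.
Gain from deviating: (14−12) today; loss: (12−9) in each of the next 5 periods.
No-deviation condition: (12−9)(δ+…+δ^5) ≥ 14−12, i.e. δ+…+δ^5 ≥ 2/3.
At δ = 2/5: δ+…+δ^5 = 0.6598 < 0.6667.
So cooperation is not sustainable.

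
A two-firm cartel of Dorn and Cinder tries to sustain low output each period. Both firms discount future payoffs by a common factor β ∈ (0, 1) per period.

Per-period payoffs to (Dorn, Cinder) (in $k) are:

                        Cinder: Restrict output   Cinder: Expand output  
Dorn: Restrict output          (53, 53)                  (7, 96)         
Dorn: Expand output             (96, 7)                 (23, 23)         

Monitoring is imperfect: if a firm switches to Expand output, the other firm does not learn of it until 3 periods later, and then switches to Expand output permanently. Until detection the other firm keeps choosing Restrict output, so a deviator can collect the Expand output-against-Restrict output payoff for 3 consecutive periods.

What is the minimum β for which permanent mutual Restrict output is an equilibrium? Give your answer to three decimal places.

A deviator earns 96 for 3 periods, then 23 forever; cooperating earns 53 forever. Multiplying the IC by (1−β):
53 ≥ 96(1−β^3) + 23β^3, so 73·β^3 ≥ 43 and β^3 ≥ 43/73.
β ≥ (43/73)^(1/3) ≈ 0.838.

0.838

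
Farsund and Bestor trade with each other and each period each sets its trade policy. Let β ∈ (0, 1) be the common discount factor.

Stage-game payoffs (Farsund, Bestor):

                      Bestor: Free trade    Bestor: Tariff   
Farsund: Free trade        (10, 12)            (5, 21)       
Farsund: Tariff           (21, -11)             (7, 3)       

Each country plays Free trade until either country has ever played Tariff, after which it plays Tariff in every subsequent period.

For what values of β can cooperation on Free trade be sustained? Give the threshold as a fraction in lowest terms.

Farsund: cooperation gives 10 each period; deviation gives 21 once then 7 forever.
  10/(1−β) ≥ 21 + 7β/(1−β) ⇒ β ≥ 11/14.
Bestor: cooperation gives 12 each period; deviation gives 21 once then 3 forever.
  β ≥ 9/18 = 1/2.
Both must hold, so the binding constraint is Farsund's: β ≥ 11/14.

11/14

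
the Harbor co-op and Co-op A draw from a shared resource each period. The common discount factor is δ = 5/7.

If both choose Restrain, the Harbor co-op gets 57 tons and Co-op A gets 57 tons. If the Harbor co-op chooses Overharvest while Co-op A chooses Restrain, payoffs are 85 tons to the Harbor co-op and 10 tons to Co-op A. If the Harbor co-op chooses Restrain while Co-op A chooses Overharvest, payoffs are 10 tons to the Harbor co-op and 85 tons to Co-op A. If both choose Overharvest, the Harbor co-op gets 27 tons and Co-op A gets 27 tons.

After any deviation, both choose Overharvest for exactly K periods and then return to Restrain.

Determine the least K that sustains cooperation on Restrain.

2

IC: δ(1−δ^K)/(1−δ) ≥ (85−57)/(57−27) = 14/15.
With δ = 5/7: need 1 − δ^K ≥ 14/15·(1−5/7)/(5/7), i.e. δ^K ≤ 0.6267.
Since (5/7)^1 = 0.7143 and (5/7)^2 = 0.5102, the smallest such K is 2.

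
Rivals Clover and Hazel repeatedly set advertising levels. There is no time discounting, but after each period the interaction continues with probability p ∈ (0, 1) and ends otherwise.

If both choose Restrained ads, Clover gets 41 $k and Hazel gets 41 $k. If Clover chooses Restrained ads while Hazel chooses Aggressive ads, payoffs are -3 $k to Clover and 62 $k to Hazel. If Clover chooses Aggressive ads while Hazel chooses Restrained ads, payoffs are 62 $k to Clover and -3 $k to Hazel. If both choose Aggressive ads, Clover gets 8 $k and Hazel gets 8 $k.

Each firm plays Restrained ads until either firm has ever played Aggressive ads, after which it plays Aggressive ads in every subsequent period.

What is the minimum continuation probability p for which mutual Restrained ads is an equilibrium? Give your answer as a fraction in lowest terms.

With no time discounting, the continuation probability p plays the role of the discount factor.
Grim-trigger IC: 41/(1−p) ≥ 62 + 8p/(1−p) ⇒ p ≥ (62−41)/(62−8) = 7/18.

7/18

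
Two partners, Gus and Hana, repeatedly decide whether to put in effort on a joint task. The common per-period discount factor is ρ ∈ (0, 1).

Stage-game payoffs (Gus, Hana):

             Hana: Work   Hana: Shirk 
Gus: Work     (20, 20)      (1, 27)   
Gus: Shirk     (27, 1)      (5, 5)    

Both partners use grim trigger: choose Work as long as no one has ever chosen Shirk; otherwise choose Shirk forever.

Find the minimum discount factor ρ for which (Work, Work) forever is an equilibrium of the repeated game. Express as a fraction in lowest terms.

7/22

20/(1−ρ) ≥ 27 + 5ρ/(1−ρ)
20 ≥ 27 − 22ρ
ρ ≥ 7/22.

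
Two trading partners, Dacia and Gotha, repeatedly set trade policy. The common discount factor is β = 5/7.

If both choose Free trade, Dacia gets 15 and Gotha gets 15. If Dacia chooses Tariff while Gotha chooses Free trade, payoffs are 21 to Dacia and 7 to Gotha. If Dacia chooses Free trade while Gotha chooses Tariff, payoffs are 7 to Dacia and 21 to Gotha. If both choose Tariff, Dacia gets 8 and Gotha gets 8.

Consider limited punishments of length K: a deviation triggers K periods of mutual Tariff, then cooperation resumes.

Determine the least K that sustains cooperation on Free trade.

2

Need Σ_{k=1}^{K} β^k ≥ (21−15)/(15−8) = 0.8571 at β = 5/7.
At K = 1 the sum is 0.7143 < 0.8571; at K = 2 it is 1.2245 ≥ 0.8571.
So the minimum punishment length is K = 2.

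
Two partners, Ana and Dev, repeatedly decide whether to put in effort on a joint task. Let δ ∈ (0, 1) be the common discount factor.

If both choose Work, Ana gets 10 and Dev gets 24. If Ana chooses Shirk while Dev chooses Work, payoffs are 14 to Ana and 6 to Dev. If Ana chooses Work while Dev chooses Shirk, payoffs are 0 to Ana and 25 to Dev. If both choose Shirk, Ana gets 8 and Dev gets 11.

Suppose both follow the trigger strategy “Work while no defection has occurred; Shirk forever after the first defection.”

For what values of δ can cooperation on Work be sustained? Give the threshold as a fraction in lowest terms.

2/3

Ana: cooperation gives 10 each period; deviation gives 14 once then 8 forever.
  10/(1−δ) ≥ 14 + 8δ/(1−δ) ⇒ δ ≥ 4/6 = 2/3.
Dev: cooperation gives 24 each period; deviation gives 25 once then 11 forever.
  δ ≥ 1/14.
Both must hold, so the binding constraint is Ana's: δ ≥ 2/3.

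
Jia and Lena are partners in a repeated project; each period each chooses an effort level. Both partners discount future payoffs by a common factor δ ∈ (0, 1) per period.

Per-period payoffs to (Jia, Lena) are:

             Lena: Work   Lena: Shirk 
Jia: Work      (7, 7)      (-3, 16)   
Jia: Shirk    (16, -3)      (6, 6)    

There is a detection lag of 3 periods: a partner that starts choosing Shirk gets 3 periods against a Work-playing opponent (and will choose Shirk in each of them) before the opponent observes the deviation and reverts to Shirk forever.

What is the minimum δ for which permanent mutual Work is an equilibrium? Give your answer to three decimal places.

0.965

The best deviation is to choose Shirk for all 3 undetected periods, earning 16 each, then 6 forever once detected.
Deviation value: 16(1−δ^3)/(1−δ) + 6δ^3/(1−δ); cooperation value: 7/(1−δ).
IC: 7 ≥ 16(1−δ^3) + 6δ^3 = 16 − 10δ^3.
So δ^3 ≥ 9/10, giving δ ≥ (9/10)^(1/3) ≈ 0.965.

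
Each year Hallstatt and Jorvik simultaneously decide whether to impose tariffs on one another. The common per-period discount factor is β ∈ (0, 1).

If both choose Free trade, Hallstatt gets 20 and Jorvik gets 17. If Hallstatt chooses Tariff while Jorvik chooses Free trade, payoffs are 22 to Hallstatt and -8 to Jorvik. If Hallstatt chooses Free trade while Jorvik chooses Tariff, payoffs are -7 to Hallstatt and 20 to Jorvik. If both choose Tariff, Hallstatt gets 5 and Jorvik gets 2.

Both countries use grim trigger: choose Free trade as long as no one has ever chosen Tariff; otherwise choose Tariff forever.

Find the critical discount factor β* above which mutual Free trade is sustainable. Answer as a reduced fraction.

1/6

Hallstatt's threshold: (22−20)/(22−5) = 2/17.
Jorvik's threshold: (20−17)/(20−2) = 1/6.
2/17 < 1/6, so Jorvik binds and β* = 1/6.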